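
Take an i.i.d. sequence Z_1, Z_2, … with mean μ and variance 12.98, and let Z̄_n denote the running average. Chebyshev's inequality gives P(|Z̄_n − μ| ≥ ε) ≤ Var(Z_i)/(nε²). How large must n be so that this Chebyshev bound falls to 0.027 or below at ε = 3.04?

Require 12.98/(n·3.04²) ≤ 0.027, i.e. n ≥ 12.98/(0.027·3.04²) = 52.019.
The smallest integer n is 53.

53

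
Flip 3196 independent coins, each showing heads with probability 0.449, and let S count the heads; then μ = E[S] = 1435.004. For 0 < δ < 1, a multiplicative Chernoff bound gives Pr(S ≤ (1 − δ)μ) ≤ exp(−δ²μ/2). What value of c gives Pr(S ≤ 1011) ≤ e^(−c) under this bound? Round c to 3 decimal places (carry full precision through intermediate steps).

62.641

Write 1011 = (1 − δ)μ, so δ = 1 − 1011/1435.004 = 0.2954723…
Then the exponent is δ²μ/2 = (μ − 1011)²/(2μ) = 62.640729.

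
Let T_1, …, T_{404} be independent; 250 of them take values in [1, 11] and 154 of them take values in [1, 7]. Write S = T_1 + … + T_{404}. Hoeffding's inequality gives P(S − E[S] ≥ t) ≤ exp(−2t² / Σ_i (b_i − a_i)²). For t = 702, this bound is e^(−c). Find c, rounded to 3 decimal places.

32.268

Σ(b_i − a_i)² = 250·10² + 154·6² = 30544.
c = 2t² / 30544 = 2·702² / 30544 = 32.2685.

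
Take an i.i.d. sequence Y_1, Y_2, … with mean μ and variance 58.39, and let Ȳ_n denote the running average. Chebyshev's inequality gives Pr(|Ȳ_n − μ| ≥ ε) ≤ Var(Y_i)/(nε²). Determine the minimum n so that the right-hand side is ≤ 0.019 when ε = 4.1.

183

Require 58.39/(n·4.1²) ≤ 0.019, i.e. n ≥ 58.39/(0.019·4.1²) = 182.817.
The smallest integer n is 183.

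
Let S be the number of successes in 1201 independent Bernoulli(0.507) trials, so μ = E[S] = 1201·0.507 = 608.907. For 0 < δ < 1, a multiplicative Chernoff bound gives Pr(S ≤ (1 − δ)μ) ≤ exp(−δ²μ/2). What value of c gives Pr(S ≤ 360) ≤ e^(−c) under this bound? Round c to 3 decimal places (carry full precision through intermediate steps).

Write 360 = (1 − δ)μ, so δ = 1 − 360/608.907 = 0.4087767…
Then the exponent is δ²μ/2 = (μ − 360)²/(2μ) = 50.873692.

50.874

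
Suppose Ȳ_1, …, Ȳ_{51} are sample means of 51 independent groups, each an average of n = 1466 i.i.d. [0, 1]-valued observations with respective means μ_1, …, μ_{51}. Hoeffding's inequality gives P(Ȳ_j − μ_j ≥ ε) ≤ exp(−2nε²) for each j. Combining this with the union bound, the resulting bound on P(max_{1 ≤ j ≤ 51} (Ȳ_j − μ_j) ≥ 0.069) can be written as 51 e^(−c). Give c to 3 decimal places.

13.959

Union bound over the 51 events: P(max_{1 ≤ j ≤ 51} (Ȳ_j − μ_j) ≥ 0.069) ≤ 51·exp(−2nε²) = 51 exp(−2·1466·0.069²).
So c = 2·1466·0.069² = 13.9593.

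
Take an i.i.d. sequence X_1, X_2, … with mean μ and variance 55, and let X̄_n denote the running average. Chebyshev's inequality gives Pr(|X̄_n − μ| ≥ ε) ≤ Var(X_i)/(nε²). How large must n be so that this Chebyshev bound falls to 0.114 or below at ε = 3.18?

Require 55/(n·3.18²) ≤ 0.114, i.e. n ≥ 55/(0.114·3.18²) = 47.709.
The smallest integer n is 48.

48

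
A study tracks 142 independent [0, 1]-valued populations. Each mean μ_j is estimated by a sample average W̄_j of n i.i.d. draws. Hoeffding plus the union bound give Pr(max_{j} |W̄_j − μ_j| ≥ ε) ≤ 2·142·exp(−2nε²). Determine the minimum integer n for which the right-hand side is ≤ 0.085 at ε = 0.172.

Need 2·142·exp(−2nε²) ≤ 0.085, i.e. exp(−2nε²) ≤ 0.085/284.
So 2nε² ≥ ln(284/0.085) = 8.114078.
Hence n ≥ 8.114078/(2·0.172²) = 137.136.
The smallest integer n is 138.

138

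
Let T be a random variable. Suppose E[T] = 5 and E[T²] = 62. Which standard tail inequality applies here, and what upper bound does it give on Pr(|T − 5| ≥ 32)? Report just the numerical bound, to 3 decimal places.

The first two moments determine the variance, so Chebyshev's inequality is the sharpest standard bound available.
Var(T) = E[T²] − (E[T])² = 62 − 25 = 37.
Chebyshev's inequality: Pr(|T − μ| ≥ t) ≤ Var(T)/t² = 37/1024 = 0.0361.

0.036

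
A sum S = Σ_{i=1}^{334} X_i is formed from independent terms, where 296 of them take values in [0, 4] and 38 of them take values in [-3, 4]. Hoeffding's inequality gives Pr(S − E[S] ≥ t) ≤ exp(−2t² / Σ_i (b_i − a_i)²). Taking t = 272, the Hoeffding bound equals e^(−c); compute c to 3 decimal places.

Σ(b_i − a_i)² = 296·4² + 38·7² = 6598.
c = 2t² / 6598 = 2·272² / 6598 = 22.4262.

22.426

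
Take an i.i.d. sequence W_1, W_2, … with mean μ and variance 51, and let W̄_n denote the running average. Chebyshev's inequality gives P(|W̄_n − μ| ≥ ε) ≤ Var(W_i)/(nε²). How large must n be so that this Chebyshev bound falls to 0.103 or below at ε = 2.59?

Require 51/(n·2.59²) ≤ 0.103, i.e. n ≥ 51/(0.103·2.59²) = 73.813.
The smallest integer n is 74.

74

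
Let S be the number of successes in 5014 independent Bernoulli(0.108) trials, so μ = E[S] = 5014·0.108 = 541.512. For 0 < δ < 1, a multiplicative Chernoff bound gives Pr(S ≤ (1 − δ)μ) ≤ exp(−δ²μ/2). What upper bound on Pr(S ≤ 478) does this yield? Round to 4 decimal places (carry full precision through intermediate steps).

0.0241

Write 478 = (1 − δ)μ, so δ = 1 − 478/541.512 = 0.1172864…
Then the exponent is δ²μ/2 = (μ − 478)²/(2μ) = 3.724547.
Bound = exp(−3.724547) = 0.02412.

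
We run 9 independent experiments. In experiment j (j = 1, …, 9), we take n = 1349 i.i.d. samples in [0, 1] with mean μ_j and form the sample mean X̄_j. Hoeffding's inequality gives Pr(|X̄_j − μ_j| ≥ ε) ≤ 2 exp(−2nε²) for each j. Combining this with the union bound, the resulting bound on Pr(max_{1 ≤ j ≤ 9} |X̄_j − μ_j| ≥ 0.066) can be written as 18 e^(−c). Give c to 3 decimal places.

11.752

Union bound over the 9 events: Pr(max_{1 ≤ j ≤ 9} |X̄_j − μ_j| ≥ 0.066) ≤ 9·2·exp(−2nε²) = 18 exp(−2·1349·0.066²).
So c = 2·1349·0.066² = 11.7525.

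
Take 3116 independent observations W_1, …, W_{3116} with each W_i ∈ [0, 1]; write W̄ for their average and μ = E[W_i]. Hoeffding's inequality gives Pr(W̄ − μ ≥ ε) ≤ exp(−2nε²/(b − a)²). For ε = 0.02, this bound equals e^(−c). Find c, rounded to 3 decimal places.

2.493

c = 2nε²/(b − a)² = 2·3116·0.02² / 1² = 2.4928.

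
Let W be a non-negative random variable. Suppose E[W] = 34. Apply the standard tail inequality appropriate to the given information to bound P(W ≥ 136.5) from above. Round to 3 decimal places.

Only the mean of a non-negative variable is known, so Markov's inequality is the applicable tail bound.
Markov's inequality: for a non-negative random variable, P(W ≥ a) ≤ E[W]/a.
Here E[W] = 34 and a = 136.5, so the bound is 34/136.5 = 0.2491.

0.249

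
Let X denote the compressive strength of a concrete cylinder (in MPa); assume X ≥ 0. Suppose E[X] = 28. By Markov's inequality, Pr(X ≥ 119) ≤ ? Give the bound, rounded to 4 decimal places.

Markov's inequality: for a non-negative random variable, Pr(X ≥ a) ≤ E[X]/a.
Here E[X] = 28 and a = 119, so the bound is 28/119 = 0.2353.

0.2353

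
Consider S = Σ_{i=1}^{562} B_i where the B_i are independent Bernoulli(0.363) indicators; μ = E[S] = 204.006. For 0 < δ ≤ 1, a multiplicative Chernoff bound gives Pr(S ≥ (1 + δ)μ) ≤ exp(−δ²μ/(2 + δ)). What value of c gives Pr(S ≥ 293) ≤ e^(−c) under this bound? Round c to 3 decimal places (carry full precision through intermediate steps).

15.935

Write 293 = (1 + δ)μ, so δ = 293/204.006 − 1 = 0.4362323…
Then the exponent is δ²μ/(2 + δ) = (293 − μ)² / (μ·(2 + δ)) = 15.935285.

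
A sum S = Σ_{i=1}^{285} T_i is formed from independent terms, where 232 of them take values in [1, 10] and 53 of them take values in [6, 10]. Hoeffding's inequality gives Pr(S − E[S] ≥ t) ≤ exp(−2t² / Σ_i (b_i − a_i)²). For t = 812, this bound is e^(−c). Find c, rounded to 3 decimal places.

67.143

Σ(b_i − a_i)² = 232·9² + 53·4² = 19640.
c = 2t² / 19640 = 2·812² / 19640 = 67.1430.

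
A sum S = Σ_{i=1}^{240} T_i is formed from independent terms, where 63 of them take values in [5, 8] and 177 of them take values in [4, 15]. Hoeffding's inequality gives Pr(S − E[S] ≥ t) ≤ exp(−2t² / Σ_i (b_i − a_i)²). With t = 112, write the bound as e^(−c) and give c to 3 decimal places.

1.141

Σ(b_i − a_i)² = 63·3² + 177·11² = 21984.
c = 2t² / 21984 = 2·112² / 21984 = 1.1412.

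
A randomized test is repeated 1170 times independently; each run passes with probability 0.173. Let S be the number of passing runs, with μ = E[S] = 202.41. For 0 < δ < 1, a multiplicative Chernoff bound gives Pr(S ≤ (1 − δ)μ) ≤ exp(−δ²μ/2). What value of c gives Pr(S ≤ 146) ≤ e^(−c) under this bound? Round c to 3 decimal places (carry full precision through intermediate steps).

Write 146 = (1 − δ)μ, so δ = 1 − 146/202.41 = 0.2786918…
Then the exponent is δ²μ/2 = (μ − 146)²/(2μ) = 7.860501.

7.861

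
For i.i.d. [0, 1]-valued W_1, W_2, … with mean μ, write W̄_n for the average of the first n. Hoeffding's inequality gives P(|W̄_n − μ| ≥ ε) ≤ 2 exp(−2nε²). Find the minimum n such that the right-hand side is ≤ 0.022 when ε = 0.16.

89

Require 2·exp(−2nε²) ≤ 0.022, i.e. 2nε² ≥ ln(2/0.022) = 4.509860.
So n ≥ 4.509860 / (2·0.16²) = 88.083.
The smallest integer n is 89.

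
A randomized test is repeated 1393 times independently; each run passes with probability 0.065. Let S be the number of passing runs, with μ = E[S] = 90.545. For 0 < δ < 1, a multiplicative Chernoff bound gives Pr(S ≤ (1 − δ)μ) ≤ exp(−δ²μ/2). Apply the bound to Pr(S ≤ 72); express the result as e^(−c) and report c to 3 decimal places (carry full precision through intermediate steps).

Write 72 = (1 − δ)μ, so δ = 1 − 72/90.545 = 0.2048153…
Then the exponent is δ²μ/2 = (μ − 72)²/(2μ) = 1.899150.

1.899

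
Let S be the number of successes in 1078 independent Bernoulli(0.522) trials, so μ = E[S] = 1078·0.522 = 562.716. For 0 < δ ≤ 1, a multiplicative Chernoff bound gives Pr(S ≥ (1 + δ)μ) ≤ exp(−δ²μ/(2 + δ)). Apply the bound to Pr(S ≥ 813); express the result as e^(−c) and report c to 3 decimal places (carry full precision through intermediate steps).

Write 813 = (1 + δ)μ, so δ = 813/562.716 − 1 = 0.4447785…
Then the exponent is δ²μ/(2 + δ) = (813 − μ)² / (μ·(2 + δ)) = 45.534166.

45.534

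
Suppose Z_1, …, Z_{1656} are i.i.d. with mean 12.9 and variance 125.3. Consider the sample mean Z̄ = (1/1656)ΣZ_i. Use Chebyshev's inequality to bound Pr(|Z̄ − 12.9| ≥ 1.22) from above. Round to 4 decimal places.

Var(Z̄) = Var(Z_i)/n = 125.3/1656 = 0.075664.
Chebyshev: Pr(|Z̄ − 12.9| ≥ 1.22) ≤ Var(Z̄)/(1.22)² = 125.3/(1656·1.22²) = 0.0508.

0.0508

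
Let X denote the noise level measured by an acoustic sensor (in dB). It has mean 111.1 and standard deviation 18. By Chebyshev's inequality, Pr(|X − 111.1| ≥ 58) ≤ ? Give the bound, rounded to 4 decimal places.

Chebyshev: Pr(|X − μ| ≥ t) ≤ Var(X)/t².
Var(X) = σ² = 18² = 324.
Bound = 324 / 3364 = 0.0963.

0.0963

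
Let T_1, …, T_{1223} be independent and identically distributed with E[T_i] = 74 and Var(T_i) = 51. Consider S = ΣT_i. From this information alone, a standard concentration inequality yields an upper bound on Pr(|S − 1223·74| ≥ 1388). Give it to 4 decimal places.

With mean and variance of each term known, Chebyshev's inequality bounds the deviation of the sum (or sample mean).
Var(S) = n·Var(T_i) = 1223·51 = 62373.
Chebyshev: Pr(|S − 1223·74| ≥ 1388) ≤ Var(S)/1388² = 62373/1926544 = 0.0324.

0.0324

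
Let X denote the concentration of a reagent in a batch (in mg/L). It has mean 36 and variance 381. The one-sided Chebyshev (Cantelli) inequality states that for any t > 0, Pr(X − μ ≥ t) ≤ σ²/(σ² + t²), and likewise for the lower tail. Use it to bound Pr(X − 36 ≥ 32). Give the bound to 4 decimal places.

Here σ² = 381 and t = 32, so σ² + t² = 1405.
Cantelli's bound: 381/1405 = 0.2712.

0.2712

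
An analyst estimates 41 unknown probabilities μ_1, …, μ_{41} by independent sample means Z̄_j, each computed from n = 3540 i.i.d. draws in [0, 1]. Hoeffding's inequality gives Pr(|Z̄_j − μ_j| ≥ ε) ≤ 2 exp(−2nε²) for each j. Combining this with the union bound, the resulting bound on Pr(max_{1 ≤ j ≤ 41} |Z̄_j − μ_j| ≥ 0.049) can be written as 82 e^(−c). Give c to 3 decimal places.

Union bound over the 41 events: Pr(max_{1 ≤ j ≤ 41} |Z̄_j − μ_j| ≥ 0.049) ≤ 41·2·exp(−2nε²) = 82 exp(−2·3540·0.049²).
So c = 2·3540·0.049² = 16.9991.

16.999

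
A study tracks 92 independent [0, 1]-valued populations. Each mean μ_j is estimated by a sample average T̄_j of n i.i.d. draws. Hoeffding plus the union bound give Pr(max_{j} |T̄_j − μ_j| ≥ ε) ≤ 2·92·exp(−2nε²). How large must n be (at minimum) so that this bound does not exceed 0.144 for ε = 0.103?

338

Need 2·92·exp(−2nε²) ≤ 0.144, i.e. exp(−2nε²) ≤ 0.144/184.
So 2nε² ≥ ln(184/0.144) = 7.152878.
Hence n ≥ 7.152878/(2·0.103²) = 337.114.
The smallest integer n is 338.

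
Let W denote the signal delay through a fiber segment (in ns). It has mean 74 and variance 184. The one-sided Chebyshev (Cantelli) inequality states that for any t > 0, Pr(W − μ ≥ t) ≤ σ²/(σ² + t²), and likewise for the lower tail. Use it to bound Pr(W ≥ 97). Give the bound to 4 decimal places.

0.2581

Here σ² = 184 and t = 23, so σ² + t² = 713.
Cantelli's bound: 184/713 = 0.2581.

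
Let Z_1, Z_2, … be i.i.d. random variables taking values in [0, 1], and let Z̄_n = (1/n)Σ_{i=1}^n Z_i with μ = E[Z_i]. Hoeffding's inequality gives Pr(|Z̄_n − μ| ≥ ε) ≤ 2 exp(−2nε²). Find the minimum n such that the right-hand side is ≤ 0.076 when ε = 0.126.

103

Require 2·exp(−2nε²) ≤ 0.076, i.e. 2nε² ≥ ln(2/0.076) = 3.270169.
So n ≥ 3.270169 / (2·0.126²) = 102.991.
The smallest integer n is 103.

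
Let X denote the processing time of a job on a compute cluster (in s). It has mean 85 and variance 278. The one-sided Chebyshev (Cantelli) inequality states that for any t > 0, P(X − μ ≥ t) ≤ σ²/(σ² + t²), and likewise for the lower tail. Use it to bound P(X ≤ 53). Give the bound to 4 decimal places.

Here σ² = 278 and t = 32, so σ² + t² = 1302.
Cantelli's bound: 278/1302 = 0.2135.

0.2135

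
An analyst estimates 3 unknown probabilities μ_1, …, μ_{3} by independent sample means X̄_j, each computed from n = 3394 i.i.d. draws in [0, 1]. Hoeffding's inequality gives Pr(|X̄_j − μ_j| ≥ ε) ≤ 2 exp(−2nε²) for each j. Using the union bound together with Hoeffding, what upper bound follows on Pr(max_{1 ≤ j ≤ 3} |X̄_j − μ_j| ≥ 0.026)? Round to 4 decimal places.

0.0610

Per-experiment Hoeffding bound: 2·exp(−2·3394·0.026²) = 2·exp(−4.58869) = 0.020332.
Union bound over 3 events: 3·0.020332 = 0.06100.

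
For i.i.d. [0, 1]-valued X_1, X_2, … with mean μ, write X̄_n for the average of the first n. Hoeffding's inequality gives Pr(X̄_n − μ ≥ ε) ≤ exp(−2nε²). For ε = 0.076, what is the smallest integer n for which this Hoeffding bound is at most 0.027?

Require exp(−2nε²) ≤ 0.027, i.e. 2nε² ≥ ln(1/0.027) = 3.611918.
So n ≥ 3.611918 / (2·0.076²) = 312.666.
The smallest integer n is 313.

313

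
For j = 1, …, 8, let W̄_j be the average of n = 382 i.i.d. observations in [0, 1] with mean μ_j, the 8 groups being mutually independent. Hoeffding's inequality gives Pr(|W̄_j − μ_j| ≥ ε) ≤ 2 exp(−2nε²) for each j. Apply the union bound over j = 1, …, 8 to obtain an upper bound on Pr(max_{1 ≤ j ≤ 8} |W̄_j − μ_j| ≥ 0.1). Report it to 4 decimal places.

0.0077

Per-experiment Hoeffding bound: 2·exp(−2·382·0.1²) = 2·exp(−7.64000) = 0.00096166.
Union bound over 8 events: 8·0.00096166 = 0.00769.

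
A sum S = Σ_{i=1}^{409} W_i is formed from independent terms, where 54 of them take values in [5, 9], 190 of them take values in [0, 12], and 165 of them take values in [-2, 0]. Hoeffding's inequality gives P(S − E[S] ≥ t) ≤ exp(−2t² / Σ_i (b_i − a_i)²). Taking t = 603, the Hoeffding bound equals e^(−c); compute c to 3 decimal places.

Σ(b_i − a_i)² = 54·4² + 190·12² + 165·2² = 28884.
c = 2t² / 28884 = 2·603² / 28884 = 25.1772.

25.177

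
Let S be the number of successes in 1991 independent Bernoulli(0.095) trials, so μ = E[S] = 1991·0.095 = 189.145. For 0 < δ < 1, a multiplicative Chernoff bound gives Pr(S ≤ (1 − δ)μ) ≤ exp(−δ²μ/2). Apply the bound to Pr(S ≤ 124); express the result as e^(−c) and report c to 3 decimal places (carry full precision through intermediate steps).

Write 124 = (1 − δ)μ, so δ = 1 − 124/189.145 = 0.3444183…
Then the exponent is δ²μ/2 = (μ − 124)²/(2μ) = 11.218565.

11.219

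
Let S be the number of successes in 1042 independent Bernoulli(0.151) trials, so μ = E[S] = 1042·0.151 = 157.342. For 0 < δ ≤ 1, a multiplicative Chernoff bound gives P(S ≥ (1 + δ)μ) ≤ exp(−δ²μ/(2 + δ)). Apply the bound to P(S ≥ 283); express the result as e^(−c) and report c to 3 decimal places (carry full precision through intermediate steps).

35.858

Write 283 = (1 + δ)μ, so δ = 283/157.342 − 1 = 0.7986297…
Then the exponent is δ²μ/(2 + δ) = (283 − μ)² / (μ·(2 + δ)) = 35.858340.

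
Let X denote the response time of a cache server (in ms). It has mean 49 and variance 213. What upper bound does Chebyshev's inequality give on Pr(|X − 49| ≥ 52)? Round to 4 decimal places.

Chebyshev: Pr(|X − μ| ≥ t) ≤ Var(X)/t².
Bound = 213 / 2704 = 0.0788.

0.0788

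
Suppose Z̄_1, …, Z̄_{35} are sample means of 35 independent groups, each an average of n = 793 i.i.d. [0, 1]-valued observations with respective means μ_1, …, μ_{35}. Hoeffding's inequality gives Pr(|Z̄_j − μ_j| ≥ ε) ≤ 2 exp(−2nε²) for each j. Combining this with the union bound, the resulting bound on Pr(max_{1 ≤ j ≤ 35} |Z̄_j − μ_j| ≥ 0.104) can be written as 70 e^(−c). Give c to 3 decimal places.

Union bound over the 35 events: Pr(max_{1 ≤ j ≤ 35} |Z̄_j − μ_j| ≥ 0.104) ≤ 35·2·exp(−2nε²) = 70 exp(−2·793·0.104²).
So c = 2·793·0.104² = 17.1542.

17.154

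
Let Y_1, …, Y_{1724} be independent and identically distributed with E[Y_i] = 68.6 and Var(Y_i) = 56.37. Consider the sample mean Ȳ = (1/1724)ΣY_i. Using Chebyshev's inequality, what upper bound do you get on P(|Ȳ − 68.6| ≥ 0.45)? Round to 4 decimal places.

0.1615

Var(Ȳ) = Var(Y_i)/n = 56.37/1724 = 0.032697.
Chebyshev: P(|Ȳ − 68.6| ≥ 0.45) ≤ Var(Ȳ)/(0.45)² = 56.37/(1724·0.45²) = 0.1615.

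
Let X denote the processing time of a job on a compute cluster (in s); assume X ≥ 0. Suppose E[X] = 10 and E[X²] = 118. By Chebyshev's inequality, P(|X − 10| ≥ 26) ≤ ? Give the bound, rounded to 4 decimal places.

0.0266

Var(X) = E[X²] − (E[X])² = 118 − 100 = 18.
Chebyshev's inequality: P(|X − μ| ≥ t) ≤ Var(X)/t² = 18/676 = 0.0266.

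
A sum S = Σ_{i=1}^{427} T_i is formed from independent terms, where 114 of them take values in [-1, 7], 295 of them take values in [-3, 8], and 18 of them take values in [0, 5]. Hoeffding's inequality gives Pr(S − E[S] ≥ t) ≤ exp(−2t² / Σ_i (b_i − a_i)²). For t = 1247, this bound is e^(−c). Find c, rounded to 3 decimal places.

71.592

Σ(b_i − a_i)² = 114·8² + 295·11² + 18·5² = 43441.
c = 2t² / 43441 = 2·1247² / 43441 = 71.5918.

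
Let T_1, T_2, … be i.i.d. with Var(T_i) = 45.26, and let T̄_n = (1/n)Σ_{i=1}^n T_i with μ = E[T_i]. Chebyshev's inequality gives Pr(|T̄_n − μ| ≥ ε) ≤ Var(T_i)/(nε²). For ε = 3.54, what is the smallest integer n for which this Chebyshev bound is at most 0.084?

Require 45.26/(n·3.54²) ≤ 0.084, i.e. n ≥ 45.26/(0.084·3.54²) = 42.996.
The smallest integer n is 43.

43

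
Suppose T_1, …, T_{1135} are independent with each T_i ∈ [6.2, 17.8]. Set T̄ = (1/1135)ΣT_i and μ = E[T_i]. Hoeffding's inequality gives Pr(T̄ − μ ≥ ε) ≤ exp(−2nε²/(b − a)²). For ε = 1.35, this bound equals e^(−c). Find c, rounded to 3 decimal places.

30.745

c = 2nε²/(b − a)² = 2·1135·1.35² / 11.6² = 30.7452.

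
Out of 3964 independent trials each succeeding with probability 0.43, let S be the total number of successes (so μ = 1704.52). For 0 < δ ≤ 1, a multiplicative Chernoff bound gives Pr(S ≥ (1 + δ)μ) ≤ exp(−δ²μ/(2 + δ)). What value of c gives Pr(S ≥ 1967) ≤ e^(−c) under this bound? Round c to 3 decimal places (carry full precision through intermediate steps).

Write 1967 = (1 + δ)μ, so δ = 1967/1704.52 − 1 = 0.1539906…
Then the exponent is δ²μ/(2 + δ) = (1967 − μ)² / (μ·(2 + δ)) = 18.764912.

18.765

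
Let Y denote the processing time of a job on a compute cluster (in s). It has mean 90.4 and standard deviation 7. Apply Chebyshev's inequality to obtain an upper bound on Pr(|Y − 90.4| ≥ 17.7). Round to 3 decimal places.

Chebyshev: Pr(|Y − μ| ≥ t) ≤ Var(Y)/t².
Var(Y) = σ² = 7² = 49.
Bound = 49 / 313.29 = 0.1564.

0.156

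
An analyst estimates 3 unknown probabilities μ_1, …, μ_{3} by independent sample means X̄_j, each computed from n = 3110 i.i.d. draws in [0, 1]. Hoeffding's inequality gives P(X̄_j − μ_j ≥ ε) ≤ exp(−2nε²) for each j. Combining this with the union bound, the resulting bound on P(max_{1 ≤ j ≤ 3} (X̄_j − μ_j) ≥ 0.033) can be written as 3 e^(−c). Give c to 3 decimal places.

6.774

Union bound over the 3 events: P(max_{1 ≤ j ≤ 3} (X̄_j − μ_j) ≥ 0.033) ≤ 3·exp(−2nε²) = 3 exp(−2·3110·0.033²).
So c = 2·3110·0.033² = 6.7736.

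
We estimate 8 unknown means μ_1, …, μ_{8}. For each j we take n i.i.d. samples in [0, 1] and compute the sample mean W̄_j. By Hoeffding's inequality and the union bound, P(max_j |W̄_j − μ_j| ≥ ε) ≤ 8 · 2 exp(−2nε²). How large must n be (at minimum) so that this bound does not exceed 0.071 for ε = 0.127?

Need 2·8·exp(−2nε²) ≤ 0.071, i.e. exp(−2nε²) ≤ 0.071/16.
So 2nε² ≥ ln(16/0.071) = 5.417664.
Hence n ≥ 5.417664/(2·0.127²) = 167.948.
The smallest integer n is 168.

168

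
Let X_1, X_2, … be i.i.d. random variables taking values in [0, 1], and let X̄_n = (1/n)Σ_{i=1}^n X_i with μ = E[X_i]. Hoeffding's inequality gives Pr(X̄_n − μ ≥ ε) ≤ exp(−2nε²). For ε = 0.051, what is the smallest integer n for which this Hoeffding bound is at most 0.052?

569

Require exp(−2nε²) ≤ 0.052, i.e. 2nε² ≥ ln(1/0.052) = 2.956512.
So n ≥ 2.956512 / (2·0.051²) = 568.341.
The smallest integer n is 569.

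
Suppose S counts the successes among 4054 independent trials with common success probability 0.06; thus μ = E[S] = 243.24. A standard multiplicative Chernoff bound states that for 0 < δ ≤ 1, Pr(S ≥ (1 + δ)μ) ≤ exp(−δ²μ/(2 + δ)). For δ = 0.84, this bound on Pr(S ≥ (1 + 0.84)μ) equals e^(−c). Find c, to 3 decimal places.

60.433

c = δ²μ/(2 + δ) = 0.84²·243.24/(2 + 0.84) = 60.4331.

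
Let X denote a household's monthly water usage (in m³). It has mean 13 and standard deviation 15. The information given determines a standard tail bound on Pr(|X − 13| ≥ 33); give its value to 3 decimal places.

0.207

Mean and variance are known, so Chebyshev's inequality applies.
Chebyshev: Pr(|X − μ| ≥ t) ≤ Var(X)/t².
Var(X) = σ² = 15² = 225.
Bound = 225 / 1089 = 0.2066.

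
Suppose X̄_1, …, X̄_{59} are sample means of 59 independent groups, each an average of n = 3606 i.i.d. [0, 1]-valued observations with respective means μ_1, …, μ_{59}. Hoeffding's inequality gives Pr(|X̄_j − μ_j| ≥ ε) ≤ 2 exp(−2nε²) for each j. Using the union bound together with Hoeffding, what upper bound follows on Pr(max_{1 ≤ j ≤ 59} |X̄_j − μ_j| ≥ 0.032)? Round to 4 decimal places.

Per-experiment Hoeffding bound: 2·exp(−2·3606·0.032²) = 2·exp(−7.38509) = 0.0012409.
Union bound over 59 events: 59·0.0012409 = 0.07321.

0.0732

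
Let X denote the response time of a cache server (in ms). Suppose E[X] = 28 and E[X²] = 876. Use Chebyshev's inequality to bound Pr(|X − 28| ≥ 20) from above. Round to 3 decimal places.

0.230

Var(X) = E[X²] − (E[X])² = 876 − 784 = 92.
Chebyshev's inequality: Pr(|X − μ| ≥ t) ≤ Var(X)/t² = 92/400 = 0.2300.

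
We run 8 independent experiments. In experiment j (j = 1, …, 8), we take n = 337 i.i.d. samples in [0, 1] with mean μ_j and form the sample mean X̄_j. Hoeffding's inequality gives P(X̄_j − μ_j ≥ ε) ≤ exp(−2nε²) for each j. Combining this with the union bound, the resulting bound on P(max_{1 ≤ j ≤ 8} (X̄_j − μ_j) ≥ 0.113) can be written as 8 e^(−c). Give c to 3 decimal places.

8.606

Union bound over the 8 events: P(max_{1 ≤ j ≤ 8} (X̄_j − μ_j) ≥ 0.113) ≤ 8·exp(−2nε²) = 8 exp(−2·337·0.113²).
So c = 2·337·0.113² = 8.6063.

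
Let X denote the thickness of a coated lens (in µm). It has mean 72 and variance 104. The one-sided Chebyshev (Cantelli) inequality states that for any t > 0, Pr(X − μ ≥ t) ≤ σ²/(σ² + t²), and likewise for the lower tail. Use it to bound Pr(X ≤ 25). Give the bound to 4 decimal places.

Here σ² = 104 and t = 47, so σ² + t² = 2313.
Cantelli's bound: 104/2313 = 0.0450.

0.0450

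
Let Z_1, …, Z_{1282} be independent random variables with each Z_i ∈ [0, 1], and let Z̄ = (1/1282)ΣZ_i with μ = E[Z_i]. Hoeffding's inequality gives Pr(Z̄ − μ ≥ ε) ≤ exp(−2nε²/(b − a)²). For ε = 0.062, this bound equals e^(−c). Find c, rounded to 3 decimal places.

c = 2nε²/(b − a)² = 2·1282·0.062² / 1² = 9.8560.

9.856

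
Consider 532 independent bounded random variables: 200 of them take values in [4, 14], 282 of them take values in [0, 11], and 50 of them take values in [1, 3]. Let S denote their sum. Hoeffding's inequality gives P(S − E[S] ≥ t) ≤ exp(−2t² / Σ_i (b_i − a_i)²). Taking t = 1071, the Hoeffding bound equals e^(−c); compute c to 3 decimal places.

42.231

Σ(b_i − a_i)² = 200·10² + 282·11² + 50·2² = 54322.
c = 2t² / 54322 = 2·1071² / 54322 = 42.2312.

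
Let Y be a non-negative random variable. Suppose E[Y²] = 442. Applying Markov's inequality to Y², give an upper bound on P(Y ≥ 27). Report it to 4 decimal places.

0.6063

Since Y ≥ 0, the event {Y ≥ 27} is the same as {Y² ≥ 729}.
Markov's inequality applied to Y² gives P(Y² ≥ 729) ≤ E[Y²]/729 = 442/729 = 0.6063.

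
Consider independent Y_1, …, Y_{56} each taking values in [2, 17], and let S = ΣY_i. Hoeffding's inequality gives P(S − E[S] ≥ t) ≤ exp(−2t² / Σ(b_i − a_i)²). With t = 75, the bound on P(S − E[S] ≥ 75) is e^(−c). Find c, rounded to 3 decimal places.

0.893

Σ(b_i − a_i)² = 56·(15)² = 12600.
c = 2t²/12600 = 2·75²/12600 = 0.8929.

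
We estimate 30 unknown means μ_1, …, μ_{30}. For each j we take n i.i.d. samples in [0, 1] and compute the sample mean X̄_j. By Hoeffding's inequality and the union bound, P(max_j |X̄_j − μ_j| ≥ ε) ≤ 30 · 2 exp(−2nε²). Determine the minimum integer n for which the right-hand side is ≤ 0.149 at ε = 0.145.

Need 2·30·exp(−2nε²) ≤ 0.149, i.e. exp(−2nε²) ≤ 0.149/60.
So 2nε² ≥ ln(60/0.149) = 5.998154.
Hence n ≥ 5.998154/(2·0.145²) = 142.643.
The smallest integer n is 143.

143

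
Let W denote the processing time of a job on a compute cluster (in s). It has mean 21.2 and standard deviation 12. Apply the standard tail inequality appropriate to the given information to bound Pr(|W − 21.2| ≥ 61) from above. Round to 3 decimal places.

0.039

Mean and variance are known, so Chebyshev's inequality applies.
Chebyshev: Pr(|W − μ| ≥ t) ≤ Var(W)/t².
Var(W) = σ² = 12² = 144.
Bound = 144 / 3721 = 0.0387.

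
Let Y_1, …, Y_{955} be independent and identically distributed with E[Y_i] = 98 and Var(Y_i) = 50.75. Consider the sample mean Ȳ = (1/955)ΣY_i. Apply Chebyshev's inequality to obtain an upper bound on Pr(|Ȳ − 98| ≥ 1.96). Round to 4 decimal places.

0.0138

Var(Ȳ) = Var(Y_i)/n = 50.75/955 = 0.053141.
Chebyshev: Pr(|Ȳ − 98| ≥ 1.96) ≤ Var(Ȳ)/(1.96)² = 50.75/(955·1.96²) = 0.0138.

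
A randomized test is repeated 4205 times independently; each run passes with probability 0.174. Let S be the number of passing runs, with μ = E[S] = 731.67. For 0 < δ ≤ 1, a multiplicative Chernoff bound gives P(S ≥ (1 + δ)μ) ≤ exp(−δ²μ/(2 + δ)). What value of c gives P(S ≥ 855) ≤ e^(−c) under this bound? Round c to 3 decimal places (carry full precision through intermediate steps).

9.586

Write 855 = (1 + δ)μ, so δ = 855/731.67 − 1 = 0.1685596…
Then the exponent is δ²μ/(2 + δ) = (855 − μ)² / (μ·(2 + δ)) = 9.586296.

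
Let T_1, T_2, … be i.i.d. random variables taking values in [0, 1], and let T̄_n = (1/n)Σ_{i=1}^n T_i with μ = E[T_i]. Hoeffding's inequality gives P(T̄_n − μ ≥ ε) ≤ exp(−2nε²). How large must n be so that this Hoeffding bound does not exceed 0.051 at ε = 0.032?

Require exp(−2nε²) ≤ 0.051, i.e. 2nε² ≥ ln(1/0.051) = 2.975930.
So n ≥ 2.975930 / (2·0.032²) = 1453.091.
The smallest integer n is 1454.

1454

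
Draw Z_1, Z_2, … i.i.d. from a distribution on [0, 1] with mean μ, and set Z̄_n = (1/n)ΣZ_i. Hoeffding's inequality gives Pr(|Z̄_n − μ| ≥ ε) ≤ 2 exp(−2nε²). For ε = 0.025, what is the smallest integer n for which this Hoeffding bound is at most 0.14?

2128

Require 2·exp(−2nε²) ≤ 0.14, i.e. 2nε² ≥ ln(2/0.14) = 2.659260.
So n ≥ 2.659260 / (2·0.025²) = 2127.408.
The smallest integer n is 2128.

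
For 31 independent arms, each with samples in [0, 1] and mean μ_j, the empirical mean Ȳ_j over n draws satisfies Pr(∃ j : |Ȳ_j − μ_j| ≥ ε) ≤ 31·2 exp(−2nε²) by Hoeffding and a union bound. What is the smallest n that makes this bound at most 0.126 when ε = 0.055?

1025

Need 2·31·exp(−2nε²) ≤ 0.126, i.e. exp(−2nε²) ≤ 0.126/62.
So 2nε² ≥ ln(62/0.126) = 6.198608.
Hence n ≥ 6.198608/(2·0.055²) = 1024.563.
The smallest integer n is 1025.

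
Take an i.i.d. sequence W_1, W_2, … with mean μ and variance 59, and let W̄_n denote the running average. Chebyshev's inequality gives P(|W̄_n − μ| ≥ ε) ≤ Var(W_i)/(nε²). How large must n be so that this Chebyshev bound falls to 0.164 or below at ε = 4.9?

Require 59/(n·4.9²) ≤ 0.164, i.e. n ≥ 59/(0.164·4.9²) = 14.984.
The smallest integer n is 15.

15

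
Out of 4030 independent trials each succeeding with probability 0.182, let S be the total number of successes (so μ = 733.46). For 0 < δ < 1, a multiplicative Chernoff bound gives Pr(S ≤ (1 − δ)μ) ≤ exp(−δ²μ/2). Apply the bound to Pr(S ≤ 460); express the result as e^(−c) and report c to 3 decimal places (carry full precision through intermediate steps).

Write 460 = (1 − δ)μ, so δ = 1 − 460/733.46 = 0.3728356…
Then the exponent is δ²μ/2 = (μ − 460)²/(2μ) = 50.977812.

50.978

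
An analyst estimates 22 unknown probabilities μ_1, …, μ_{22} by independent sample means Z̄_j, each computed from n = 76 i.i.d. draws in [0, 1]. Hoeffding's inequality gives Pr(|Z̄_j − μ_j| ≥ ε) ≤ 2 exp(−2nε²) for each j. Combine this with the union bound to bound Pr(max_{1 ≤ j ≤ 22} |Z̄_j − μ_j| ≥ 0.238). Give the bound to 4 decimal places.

0.0080

Per-experiment Hoeffding bound: 2·exp(−2·76·0.238²) = 2·exp(−8.60989) = 0.00036459.
Union bound over 22 events: 22·0.00036459 = 0.00802.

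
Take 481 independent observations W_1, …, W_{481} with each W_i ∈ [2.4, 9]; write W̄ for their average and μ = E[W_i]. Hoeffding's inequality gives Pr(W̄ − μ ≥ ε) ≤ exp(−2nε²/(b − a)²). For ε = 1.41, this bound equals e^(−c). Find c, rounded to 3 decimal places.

c = 2nε²/(b − a)² = 2·481·1.41² / 6.6² = 43.9062.

43.906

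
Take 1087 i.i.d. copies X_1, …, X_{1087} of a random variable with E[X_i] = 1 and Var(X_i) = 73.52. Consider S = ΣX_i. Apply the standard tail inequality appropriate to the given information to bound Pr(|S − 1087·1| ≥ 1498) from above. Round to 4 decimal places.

0.0356

With mean and variance of each term known, Chebyshev's inequality bounds the deviation of the sum (or sample mean).
Var(S) = n·Var(X_i) = 1087·73.52 = 79916.24.
Chebyshev: Pr(|S − 1087·1| ≥ 1498) ≤ Var(S)/1498² = 79916.24/2244004 = 0.0356.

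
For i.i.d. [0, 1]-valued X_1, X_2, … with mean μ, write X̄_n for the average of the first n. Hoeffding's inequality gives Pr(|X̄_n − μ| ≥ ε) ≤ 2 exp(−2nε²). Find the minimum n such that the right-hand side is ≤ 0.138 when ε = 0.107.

117

Require 2·exp(−2nε²) ≤ 0.138, i.e. 2nε² ≥ ln(2/0.138) = 2.673649.
So n ≥ 2.673649 / (2·0.107²) = 116.763.
The smallest integer n is 117.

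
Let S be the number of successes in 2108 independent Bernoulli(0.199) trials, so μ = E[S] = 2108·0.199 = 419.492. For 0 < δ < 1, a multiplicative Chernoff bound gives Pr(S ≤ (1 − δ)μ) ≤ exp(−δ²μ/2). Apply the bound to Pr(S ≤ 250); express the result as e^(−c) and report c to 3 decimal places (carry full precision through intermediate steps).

34.241

Write 250 = (1 − δ)μ, so δ = 1 − 250/419.492 = 0.4040411…
Then the exponent is δ²μ/2 = (μ − 250)²/(2μ) = 34.240865.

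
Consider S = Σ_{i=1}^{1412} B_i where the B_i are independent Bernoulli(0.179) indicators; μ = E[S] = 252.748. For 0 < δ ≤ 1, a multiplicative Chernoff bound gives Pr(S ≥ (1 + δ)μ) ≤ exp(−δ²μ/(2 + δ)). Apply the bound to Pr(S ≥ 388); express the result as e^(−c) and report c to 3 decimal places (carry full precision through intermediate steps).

Write 388 = (1 + δ)μ, so δ = 388/252.748 − 1 = 0.5351259…
Then the exponent is δ²μ/(2 + δ) = (388 − μ)² / (μ·(2 + δ)) = 28.549607.

28.550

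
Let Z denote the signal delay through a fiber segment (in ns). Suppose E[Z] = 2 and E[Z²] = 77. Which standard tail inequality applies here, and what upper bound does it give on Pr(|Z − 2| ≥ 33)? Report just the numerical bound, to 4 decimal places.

0.0670

The first two moments determine the variance, so Chebyshev's inequality is the sharpest standard bound available.
Var(Z) = E[Z²] − (E[Z])² = 77 − 4 = 73.
Chebyshev's inequality: Pr(|Z − μ| ≥ t) ≤ Var(Z)/t² = 73/1089 = 0.0670.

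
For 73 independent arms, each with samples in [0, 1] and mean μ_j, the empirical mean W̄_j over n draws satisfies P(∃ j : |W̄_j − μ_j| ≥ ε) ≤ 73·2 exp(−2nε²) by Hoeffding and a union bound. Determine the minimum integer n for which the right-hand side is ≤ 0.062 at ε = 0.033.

3565

Need 2·73·exp(−2nε²) ≤ 0.062, i.e. exp(−2nε²) ≤ 0.062/146.
So 2nε² ≥ ln(146/0.062) = 7.764228.
Hence n ≥ 7.764228/(2·0.033²) = 3564.843.
The smallest integer n is 3565.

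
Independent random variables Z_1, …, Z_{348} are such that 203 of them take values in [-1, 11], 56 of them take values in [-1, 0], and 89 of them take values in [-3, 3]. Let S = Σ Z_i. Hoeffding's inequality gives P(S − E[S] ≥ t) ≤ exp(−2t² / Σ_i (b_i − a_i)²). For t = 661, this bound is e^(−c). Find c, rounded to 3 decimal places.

26.894

Σ(b_i − a_i)² = 203·12² + 56·1² + 89·6² = 32492.
c = 2t² / 32492 = 2·661² / 32492 = 26.8941.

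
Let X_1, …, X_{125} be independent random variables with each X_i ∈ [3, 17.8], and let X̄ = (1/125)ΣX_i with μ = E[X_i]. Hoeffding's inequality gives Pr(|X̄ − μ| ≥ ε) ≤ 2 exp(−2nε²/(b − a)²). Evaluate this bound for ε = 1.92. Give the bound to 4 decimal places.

0.0298

Exponent: 2nε²/(b − a)² = 2·125·1.92² / 14.8² = 4.20745.
Bound = 2·exp(−4.20745) = 0.02977.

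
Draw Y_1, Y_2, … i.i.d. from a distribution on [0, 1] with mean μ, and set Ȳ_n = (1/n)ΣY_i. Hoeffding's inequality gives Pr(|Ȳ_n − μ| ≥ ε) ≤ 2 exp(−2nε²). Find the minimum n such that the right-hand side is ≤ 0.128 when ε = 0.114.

Require 2·exp(−2nε²) ≤ 0.128, i.e. 2nε² ≥ ln(2/0.128) = 2.748872.
So n ≥ 2.748872 / (2·0.114²) = 105.758.
The smallest integer n is 106.

106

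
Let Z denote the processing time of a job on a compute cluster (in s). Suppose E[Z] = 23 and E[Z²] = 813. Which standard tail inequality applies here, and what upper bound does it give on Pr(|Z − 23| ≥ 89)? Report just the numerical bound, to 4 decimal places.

0.0359

The first two moments determine the variance, so Chebyshev's inequality is the sharpest standard bound available.
Var(Z) = E[Z²] − (E[Z])² = 813 − 529 = 284.
Chebyshev's inequality: Pr(|Z − μ| ≥ t) ≤ Var(Z)/t² = 284/7921 = 0.0359.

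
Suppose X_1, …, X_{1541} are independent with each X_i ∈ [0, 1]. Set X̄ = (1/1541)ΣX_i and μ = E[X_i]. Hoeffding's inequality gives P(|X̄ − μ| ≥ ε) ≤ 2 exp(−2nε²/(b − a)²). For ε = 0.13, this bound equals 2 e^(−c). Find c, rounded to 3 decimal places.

52.086

c = 2nε²/(b − a)² = 2·1541·0.13² / 1² = 52.0858.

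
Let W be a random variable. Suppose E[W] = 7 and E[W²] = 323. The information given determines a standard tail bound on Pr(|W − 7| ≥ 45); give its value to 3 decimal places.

0.135

The first two moments determine the variance, so Chebyshev's inequality is the sharpest standard bound available.
Var(W) = E[W²] − (E[W])² = 323 − 49 = 274.
Chebyshev's inequality: Pr(|W − μ| ≥ t) ≤ Var(W)/t² = 274/2025 = 0.1353.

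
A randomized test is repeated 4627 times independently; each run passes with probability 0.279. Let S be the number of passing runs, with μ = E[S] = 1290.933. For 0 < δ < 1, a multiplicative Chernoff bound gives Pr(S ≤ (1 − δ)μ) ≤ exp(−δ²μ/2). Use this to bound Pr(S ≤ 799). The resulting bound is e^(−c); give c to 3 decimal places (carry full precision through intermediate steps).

Write 799 = (1 − δ)μ, so δ = 1 − 799/1290.933 = 0.3810678…
Then the exponent is δ²μ/2 = (μ − 799)²/(2μ) = 93.729913.

93.730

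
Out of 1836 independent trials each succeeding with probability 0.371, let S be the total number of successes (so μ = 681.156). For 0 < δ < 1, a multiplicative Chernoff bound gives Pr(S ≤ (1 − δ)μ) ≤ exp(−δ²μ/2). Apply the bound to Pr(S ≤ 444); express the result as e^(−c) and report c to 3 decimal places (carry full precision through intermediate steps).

41.285

Write 444 = (1 − δ)μ, so δ = 1 − 444/681.156 = 0.3481669…
Then the exponent is δ²μ/2 = (μ − 444)²/(2μ) = 41.284939.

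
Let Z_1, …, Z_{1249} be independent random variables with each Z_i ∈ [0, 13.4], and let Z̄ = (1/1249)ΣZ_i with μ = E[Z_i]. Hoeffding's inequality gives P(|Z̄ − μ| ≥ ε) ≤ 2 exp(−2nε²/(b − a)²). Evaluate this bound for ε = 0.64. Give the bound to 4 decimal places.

0.0067

Exponent: 2nε²/(b − a)² = 2·1249·0.64² / 13.4² = 5.69827.
Bound = 2·exp(−5.69827) = 0.00670.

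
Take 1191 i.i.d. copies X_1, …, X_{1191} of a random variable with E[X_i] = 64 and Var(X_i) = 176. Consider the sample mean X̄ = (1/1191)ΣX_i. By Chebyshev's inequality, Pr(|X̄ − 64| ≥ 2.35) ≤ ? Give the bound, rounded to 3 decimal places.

0.027

Var(X̄) = Var(X_i)/n = 176/1191 = 0.14777.
Chebyshev: Pr(|X̄ − 64| ≥ 2.35) ≤ Var(X̄)/(2.35)² = 176/(1191·2.35²) = 0.0268.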